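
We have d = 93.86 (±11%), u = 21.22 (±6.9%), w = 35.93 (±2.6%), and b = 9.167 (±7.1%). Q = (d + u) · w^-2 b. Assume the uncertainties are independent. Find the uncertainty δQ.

Let h = d + u = 115.1. δh = √(δd² + δu²) = √(107 + 2.14) = 10.4, so δh/h = 0.0906.
Q is then a monomial in h, w, b:
δQ/Q = √((δh/h)² + (-2·δw/w)² + (1·δb/b)²) = √(0.00821 + 0.00270 + 0.00504) = 0.126
Q = 0.8172, so δQ = 0.126 × 0.8172 = 0.103.

0.103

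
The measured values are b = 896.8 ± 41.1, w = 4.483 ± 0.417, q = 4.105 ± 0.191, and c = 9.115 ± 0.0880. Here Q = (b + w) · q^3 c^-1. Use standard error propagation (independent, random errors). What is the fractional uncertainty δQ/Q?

0.147

Let u = b + w = 901.3. δu = √(δb² + δw²) = √(1690 + 0.174) = 41.1, so δu/u = 0.0456.
Q is then a monomial in u, q, c:
δQ/Q = √((δu/u)² + (3·δq/q)² + (-1·δc/c)²) = √(0.00208 + 0.0195 + 9.32e-05) = 0.147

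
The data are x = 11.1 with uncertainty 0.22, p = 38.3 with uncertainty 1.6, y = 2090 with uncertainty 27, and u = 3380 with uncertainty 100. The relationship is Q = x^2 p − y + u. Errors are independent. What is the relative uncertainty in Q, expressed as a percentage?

Let w = x^2·p = 4720. δw/w = √((2·δx/x)² + (1·δp/p)²) = √(0.00157 + 0.00175) = 0.0576, so δw = 272.
Q = w − y + u: δQ = √(δw² + δy² + δu²) = √(73900 + 729 + 10000) = 291
Q = 6010, so δQ/Q = 291/6010 = 0.0484.

4.84%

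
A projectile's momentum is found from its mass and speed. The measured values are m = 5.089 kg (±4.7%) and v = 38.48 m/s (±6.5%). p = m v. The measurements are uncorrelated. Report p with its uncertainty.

195.8 ± 15.7 kg·m/s

Relative error in a monomial: (δp/p)² = Σ (nᵢ · δxᵢ/xᵢ)².
  (1·δm/m)² = (1×0.0470)² = 0.00221;  (1·δv/v)² = (1×0.0650)² = 0.00423
δp/p = √(0.00643) = 0.0802
p = 195.8 kg·m/s, so δp = 0.0802 × 195.8 = 15.7 kg·m/s.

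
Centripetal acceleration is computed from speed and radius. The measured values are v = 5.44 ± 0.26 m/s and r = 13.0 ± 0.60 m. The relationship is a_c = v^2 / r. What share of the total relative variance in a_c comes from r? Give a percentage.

(δa_c/a_c)² = (2·δv/v)² + (-1·δr/r)²
  v term: (2×0.0478)² = 0.00914
  r term: (-1×0.0462)² = 0.00213
Total = 0.0113. Share from r = 0.00213/0.0113 = 0.189.

18.9%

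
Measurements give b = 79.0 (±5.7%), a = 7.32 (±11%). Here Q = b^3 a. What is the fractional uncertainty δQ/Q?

Relative error in a monomial: (δQ/Q)² = Σ (nᵢ · δxᵢ/xᵢ)².
  (3·δb/b)² = (3×0.0570)² = 0.0292;  (1·δa/a)² = (1×0.110)² = 0.0121
δQ/Q = √(0.0413) = 0.203

0.203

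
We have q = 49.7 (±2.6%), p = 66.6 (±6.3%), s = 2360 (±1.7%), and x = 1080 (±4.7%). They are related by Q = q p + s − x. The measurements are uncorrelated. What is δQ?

235

Let w = q·p = 3310. δw/w = √((1·δq/q)² + (1·δp/p)²) = √(0.000676 + 0.00397) = 0.0682, so δw = 226.
Q = w + s − x: δQ = √(δw² + δs² + δx²) = √(50900 + 1610 + 2580) = 235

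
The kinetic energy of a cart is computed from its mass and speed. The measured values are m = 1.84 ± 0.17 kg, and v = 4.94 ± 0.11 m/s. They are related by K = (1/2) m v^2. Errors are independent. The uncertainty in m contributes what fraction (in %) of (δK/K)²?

(δK/K)² = (1·δm/m)² + (2·δv/v)²
  m term: (1×0.0924)² = 0.00854
  v term: (2×0.0223)² = 0.00198
Total = 0.0105. Share from m = 0.00854/0.0105 = 0.811.

81.1%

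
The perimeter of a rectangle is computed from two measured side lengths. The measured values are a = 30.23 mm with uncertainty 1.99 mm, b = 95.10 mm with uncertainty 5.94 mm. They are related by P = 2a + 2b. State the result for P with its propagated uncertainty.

250.7 ± 12.5 mm

P is a linear combination, so absolute uncertainties add in quadrature:
  (2·δa)² = 15.8;  (2·δb)² = 141
δP = √(157) = 12.5 mm
P = 250.7 mm.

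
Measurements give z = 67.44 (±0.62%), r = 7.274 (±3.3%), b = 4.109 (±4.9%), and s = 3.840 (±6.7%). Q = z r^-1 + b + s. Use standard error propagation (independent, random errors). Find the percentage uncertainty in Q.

2.62%

Let p = z·r^-1 = 9.271. δp/p = √((1·δz/z)² + (-1·δr/r)²) = √(3.84e-05 + 0.00109) = 0.0336, so δp = 0.311.
Q = p + b + s: δQ = √(δp² + δb² + δs²) = √(0.0969 + 0.0405 + 0.0662) = 0.451
Q = 17.22, so δQ/Q = 0.451/17.22 = 0.0262.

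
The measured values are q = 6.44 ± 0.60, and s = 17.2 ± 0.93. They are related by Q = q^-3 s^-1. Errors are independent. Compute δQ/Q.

0.285

Since Q is a product/quotient, work with relative uncertainties:
  (-3·δq/q)² = (-3×0.0932)² = 0.0781;  (-1·δs/s)² = (-1×0.0541)² = 0.00292
δQ/Q = √(0.0810) = 0.285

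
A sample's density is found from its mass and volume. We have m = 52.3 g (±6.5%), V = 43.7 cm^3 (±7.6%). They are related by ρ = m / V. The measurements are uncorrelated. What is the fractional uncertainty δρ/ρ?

0.100

Products/powers → add relative errors in quadrature, weighted by exponent:
  (1·δm/m)² = (1×0.0650)² = 0.00423;  (-1·δV/V)² = (-1×0.0760)² = 0.00578
δρ/ρ = √(0.0100) = 0.100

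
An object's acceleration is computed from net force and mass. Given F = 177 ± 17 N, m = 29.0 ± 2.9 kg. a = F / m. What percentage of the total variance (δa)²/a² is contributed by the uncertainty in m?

(δa/a)² = (1·δF/F)² + (-1·δm/m)²
  F term: (1×0.0960)² = 0.00922
  m term: (-1×0.100)² = 0.0100
Total = 0.0192. Share from m = 0.0100/0.0192 = 0.520.

52.0%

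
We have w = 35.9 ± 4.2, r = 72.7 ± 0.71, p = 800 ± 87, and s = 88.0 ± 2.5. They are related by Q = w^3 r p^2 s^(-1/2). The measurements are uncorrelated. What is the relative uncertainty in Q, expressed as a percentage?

For a monomial Q ∝ w^3, r, p^2, s^(-1/2), fractional errors add in quadrature:
  (3·δw/w)² = (3×0.117)² = 0.123;  (1·δr/r)² = (1×0.00977)² = 9.54e-05;  (2·δp/p)² = (2×0.109)² = 0.0473;  (−½·δs/s)² = (-0.5×0.0284)² = 0.000202
δQ/Q = √(0.171) = 0.413

41.3%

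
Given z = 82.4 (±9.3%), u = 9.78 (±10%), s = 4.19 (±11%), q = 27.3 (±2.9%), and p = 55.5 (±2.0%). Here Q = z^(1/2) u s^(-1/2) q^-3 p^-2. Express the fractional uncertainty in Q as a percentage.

Relative error in a monomial: (δQ/Q)² = Σ (nᵢ · δxᵢ/xᵢ)².
  (½·δz/z)² = (0.5×0.0930)² = 0.00216;  (1·δu/u)² = (1×0.100)² = 0.0100;  (−½·δs/s)² = (-0.5×0.110)² = 0.00302;  (-3·δq/q)² = (-3×0.0290)² = 0.00757;  (-2·δp/p)² = (-2×0.0200)² = 0.00160
δQ/Q = √(0.0244) = 0.156

15.6%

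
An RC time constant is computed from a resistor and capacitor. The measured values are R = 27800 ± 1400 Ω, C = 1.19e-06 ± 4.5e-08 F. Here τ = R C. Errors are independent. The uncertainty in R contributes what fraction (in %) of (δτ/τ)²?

63.9%

(δτ/τ)² = (1·δR/R)² + (1·δC/C)²
  R term: (1×0.0504)² = 0.00254
  C term: (1×0.0378)² = 0.00143
Total = 0.00397. Share from R = 0.00254/0.00397 = 0.639.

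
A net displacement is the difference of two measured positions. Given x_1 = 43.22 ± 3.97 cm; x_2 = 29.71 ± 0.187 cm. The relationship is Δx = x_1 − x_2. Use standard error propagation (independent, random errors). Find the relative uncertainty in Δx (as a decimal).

Absolute uncertainties add in quadrature for a linear combination:
  (δx_1)² = 15.8;  (δx_2)² = 0.0350
δΔx = √(15.8) = 3.97 cm
Δx = 13.51 cm, so δΔx/Δx = 3.97/13.51 = 0.294.

0.294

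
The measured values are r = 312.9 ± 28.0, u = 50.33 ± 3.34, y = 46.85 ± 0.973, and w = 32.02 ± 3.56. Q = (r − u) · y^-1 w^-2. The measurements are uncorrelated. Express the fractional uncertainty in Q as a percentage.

Let h = r − u = 262.6. δh = √(δr² + δu²) = √(784 + 11.2) = 28.2, so δh/h = 0.107.
Q is then a monomial in h, y, w:
δQ/Q = √((δh/h)² + (-1·δy/y)² + (-2·δw/w)²) = √(0.0115 + 0.000431 + 0.0494) = 0.248

24.8%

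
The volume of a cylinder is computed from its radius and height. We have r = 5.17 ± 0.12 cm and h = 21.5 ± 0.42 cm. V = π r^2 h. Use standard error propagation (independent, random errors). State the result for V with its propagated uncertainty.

1810 ± 90.9 cm^3

Since V is a product/quotient, work with relative uncertainties:
  (2·δr/r)² = (2×0.0232)² = 0.00215;  (1·δh/h)² = (1×0.0195)² = 0.000382
δV/V = √(0.00254) = 0.0504
V = 1810 cm^3, so δV = 0.0504 × 1810 = 90.9 cm^3.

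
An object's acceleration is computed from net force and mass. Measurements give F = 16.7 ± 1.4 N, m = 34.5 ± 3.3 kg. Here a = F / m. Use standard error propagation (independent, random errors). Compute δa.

a is a product of powers, so relative uncertainties combine in quadrature:
  (1·δF/F)² = (1×0.0838)² = 0.00703;  (-1·δm/m)² = (-1×0.0957)² = 0.00915
δa/a = √(0.0162) = 0.127
a = 0.484 m/s^2, so δa = 0.127 × 0.484 = 0.0616 m/s^2.

0.0616 m/s^2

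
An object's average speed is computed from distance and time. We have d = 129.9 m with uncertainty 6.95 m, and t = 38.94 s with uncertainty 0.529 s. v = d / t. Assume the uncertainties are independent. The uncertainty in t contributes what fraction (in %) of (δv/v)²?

6.06%

(δv/v)² = (1·δd/d)² + (-1·δt/t)²
  d term: (1×0.0535)² = 0.00286
  t term: (-1×0.0136)² = 0.000185
Total = 0.00305. Share from t = 0.000185/0.00305 = 0.0606.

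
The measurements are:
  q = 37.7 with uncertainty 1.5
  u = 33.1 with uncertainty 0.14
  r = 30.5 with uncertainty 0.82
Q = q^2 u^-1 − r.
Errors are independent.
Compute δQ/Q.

0.283

Let p = q^2·u^-1 = 42.9. δp/p = √((2·δq/q)² + (-1·δu/u)²) = √(0.00633 + 1.79e-05) = 0.0797, so δp = 3.42.
Q = p − r: δQ = √(δp² + δr²) = √(11.7 + 0.672) = 3.52
Q = 12.4, so δQ/Q = 3.52/12.4 = 0.283.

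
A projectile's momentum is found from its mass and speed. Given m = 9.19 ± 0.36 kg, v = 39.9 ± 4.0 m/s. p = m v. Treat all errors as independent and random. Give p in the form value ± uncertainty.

367 ± 39.5 kg·m/s

For a monomial p ∝ m, v, fractional errors add in quadrature:
  (1·δm/m)² = (1×0.0392)² = 0.00153;  (1·δv/v)² = (1×0.100)² = 0.0101
δp/p = √(0.0116) = 0.108
p = 367 kg·m/s, so δp = 0.108 × 367 = 39.5 kg·m/s.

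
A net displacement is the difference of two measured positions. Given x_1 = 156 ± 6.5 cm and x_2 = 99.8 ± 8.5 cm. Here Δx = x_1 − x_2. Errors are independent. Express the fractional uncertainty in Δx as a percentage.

19.0%

Each term contributes (cᵢ δxᵢ)² to (δΔx)²:
  (δx_1)² = 42.2;  (δx_2)² = 72.2
δΔx = √(114) = 10.7 cm
Δx = 56.2 cm, so δΔx/Δx = 10.7/56.2 = 0.190.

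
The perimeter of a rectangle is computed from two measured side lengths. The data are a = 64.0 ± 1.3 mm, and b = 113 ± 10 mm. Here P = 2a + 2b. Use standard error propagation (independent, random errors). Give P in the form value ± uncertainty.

354 ± 20.2 mm

Absolute uncertainties add in quadrature for a linear combination:
  (2·δa)² = 6.76;  (2·δb)² = 400
δP = √(407) = 20.2 mm
P = 354 mm.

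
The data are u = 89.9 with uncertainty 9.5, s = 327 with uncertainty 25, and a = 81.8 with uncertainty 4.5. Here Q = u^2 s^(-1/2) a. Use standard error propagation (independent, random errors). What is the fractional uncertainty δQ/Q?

0.222

Since Q is a product/quotient, work with relative uncertainties:
  (2·δu/u)² = (2×0.106)² = 0.0447;  (−½·δs/s)² = (-0.5×0.0765)² = 0.00146;  (1·δa/a)² = (1×0.0550)² = 0.00303
δQ/Q = √(0.0492) = 0.222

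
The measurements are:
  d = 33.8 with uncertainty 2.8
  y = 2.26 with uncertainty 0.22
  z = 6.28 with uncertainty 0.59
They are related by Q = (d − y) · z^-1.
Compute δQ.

0.650

Let u = d − y = 31.5. δu = √(δd² + δy²) = √(7.84 + 0.0484) = 2.81, so δu/u = 0.0890.
Q is then a monomial in u, z:
δQ/Q = √((δu/u)² + (-1·δz/z)²) = √(0.00793 + 0.00883) = 0.129
Q = 5.02, so δQ = 0.129 × 5.02 = 0.650.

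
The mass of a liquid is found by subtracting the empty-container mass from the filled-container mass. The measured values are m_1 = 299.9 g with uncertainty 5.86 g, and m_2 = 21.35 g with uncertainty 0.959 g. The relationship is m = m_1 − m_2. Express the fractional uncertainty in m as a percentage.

Each term contributes (cᵢ δxᵢ)² to (δm)²:
  (δm_1)² = 34.3;  (δm_2)² = 0.920
δm = √(35.3) = 5.94 g
m = 278.5 g, so δm/m = 5.94/278.5 = 0.0213.

2.13%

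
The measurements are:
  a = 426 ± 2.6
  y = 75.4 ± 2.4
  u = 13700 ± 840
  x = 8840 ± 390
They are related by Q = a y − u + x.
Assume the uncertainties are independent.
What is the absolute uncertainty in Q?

1390

Let p = a·y = 32100. δp/p = √((1·δa/a)² + (1·δy/y)²) = √(3.73e-05 + 0.00101) = 0.0324, so δp = 1040.
Q = p − u + x: δQ = √(δp² + δu² + δx²) = √(1.08e+06 + 7.06e+05 + 1.52e+05) = 1390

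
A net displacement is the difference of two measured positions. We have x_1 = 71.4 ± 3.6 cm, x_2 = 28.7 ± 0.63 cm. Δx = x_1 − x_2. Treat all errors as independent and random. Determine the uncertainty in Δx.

Each term contributes (cᵢ δxᵢ)² to (δΔx)²:
  (δx_1)² = 13.0;  (δx_2)² = 0.397
δΔx = √(13.4) = 3.65 cm

3.65 cm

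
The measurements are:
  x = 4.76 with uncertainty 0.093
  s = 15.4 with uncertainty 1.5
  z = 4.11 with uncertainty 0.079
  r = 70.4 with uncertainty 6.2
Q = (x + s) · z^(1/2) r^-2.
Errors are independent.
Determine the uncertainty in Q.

Let u = x + s = 20.2. δu = √(δx² + δs²) = √(0.00865 + 2.25) = 1.50, so δu/u = 0.0745.
Q is then a monomial in u, z, r:
δQ/Q = √((δu/u)² + (½·δz/z)² + (-2·δr/r)²) = √(0.00556 + 9.24e-05 + 0.0310) = 0.192
Q = 0.00825, so δQ = 0.192 × 0.00825 = 0.00158.

0.00158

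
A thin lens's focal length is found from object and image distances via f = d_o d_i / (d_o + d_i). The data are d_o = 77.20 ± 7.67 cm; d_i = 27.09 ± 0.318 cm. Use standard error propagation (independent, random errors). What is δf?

∂f/∂d_o = (d_i/(d_o+d_i))² = 0.0675;  ∂f/∂d_i = (d_o/(d_o+d_i))² = 0.548
δf = √((∂f/∂d_o · δd_o)² + (∂f/∂d_i · δd_i)²) = √(0.268 + 0.0304) = 0.546 cm

0.546 cm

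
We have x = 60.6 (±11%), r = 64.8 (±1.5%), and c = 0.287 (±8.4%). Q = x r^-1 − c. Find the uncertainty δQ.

Let p = x·r^-1 = 0.935. δp/p = √((1·δx/x)² + (-1·δr/r)²) = √(0.0121 + 0.000225) = 0.111, so δp = 0.104.
Q = p − c: δQ = √(δp² + δc²) = √(0.0108 + 0.000581) = 0.107

0.107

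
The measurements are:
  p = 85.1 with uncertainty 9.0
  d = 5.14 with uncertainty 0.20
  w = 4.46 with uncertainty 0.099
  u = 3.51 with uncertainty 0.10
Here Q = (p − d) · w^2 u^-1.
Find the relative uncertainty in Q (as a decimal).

Let h = p − d = 80.0. δh = √(δp² + δd²) = √(81.0 + 0.0400) = 9.00, so δh/h = 0.113.
Q is then a monomial in h, w, u:
δQ/Q = √((δh/h)² + (2·δw/w)² + (-1·δu/u)²) = √(0.0127 + 0.00197 + 0.000812) = 0.124

0.124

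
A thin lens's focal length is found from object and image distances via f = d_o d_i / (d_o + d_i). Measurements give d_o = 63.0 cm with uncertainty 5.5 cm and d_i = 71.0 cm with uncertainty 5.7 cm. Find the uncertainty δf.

∂f/∂d_o = (d_i/(d_o+d_i))² = 0.281;  ∂f/∂d_i = (d_o/(d_o+d_i))² = 0.221
δf = √((∂f/∂d_o · δd_o)² + (∂f/∂d_i · δd_i)²) = √(2.38 + 1.59) = 1.99 cm

1.99 cm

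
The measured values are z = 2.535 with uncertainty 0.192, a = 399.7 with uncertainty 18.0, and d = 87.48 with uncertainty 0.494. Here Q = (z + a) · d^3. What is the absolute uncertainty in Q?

Let u = z + a = 402.2. δu = √(δz² + δa²) = √(0.0369 + 324) = 18.0, so δu/u = 0.0448.
Q is then a monomial in u, d:
δQ/Q = √((δu/u)² + (3·δd/d)²) = √(0.00200 + 0.000287) = 0.0479
Q = 2.693e+08, so δQ = 0.0479 × 2.693e+08 = 1.29e+07.

1.29e+07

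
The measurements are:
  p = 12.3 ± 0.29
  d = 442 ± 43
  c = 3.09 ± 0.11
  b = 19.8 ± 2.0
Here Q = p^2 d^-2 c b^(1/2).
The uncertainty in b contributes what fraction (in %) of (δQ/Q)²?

5.81%

(δQ/Q)² = (2·δp/p)² + (-2·δd/d)² + (1·δc/c)² + (½·δb/b)²
  p term: (2×0.0236)² = 0.00222
  d term: (-2×0.0973)² = 0.0379
  c term: (1×0.0356)² = 0.00127
  b term: (0.5×0.101)² = 0.00255
Total = 0.0439. Share from b = 0.00255/0.0439 = 0.0581.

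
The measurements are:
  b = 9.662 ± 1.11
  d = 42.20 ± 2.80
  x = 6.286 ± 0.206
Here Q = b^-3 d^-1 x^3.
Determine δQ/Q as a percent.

36.4%

Products/powers → add relative errors in quadrature, weighted by exponent:
  (-3·δb/b)² = (-3×0.115)² = 0.119;  (-1·δd/d)² = (-1×0.0664)² = 0.00440;  (3·δx/x)² = (3×0.0328)² = 0.00967
δQ/Q = √(0.133) = 0.364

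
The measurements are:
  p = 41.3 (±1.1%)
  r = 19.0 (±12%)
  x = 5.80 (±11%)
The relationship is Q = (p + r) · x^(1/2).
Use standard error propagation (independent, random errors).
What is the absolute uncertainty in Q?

9.75

Let u = p + r = 60.3. δu = √(δp² + δr²) = √(0.206 + 5.20) = 2.32, so δu/u = 0.0386.
Q is then a monomial in u, x:
δQ/Q = √((δu/u)² + (½·δx/x)²) = √(0.00149 + 0.00302) = 0.0672
Q = 145, so δQ = 0.0672 × 145 = 9.75.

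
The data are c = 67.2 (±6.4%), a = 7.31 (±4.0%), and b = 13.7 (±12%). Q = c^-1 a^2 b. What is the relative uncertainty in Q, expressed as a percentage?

15.8%

Products/powers → add relative errors in quadrature, weighted by exponent:
  (-1·δc/c)² = (-1×0.0640)² = 0.00410;  (2·δa/a)² = (2×0.0400)² = 0.00640;  (1·δb/b)² = (1×0.120)² = 0.0144
δQ/Q = √(0.0249) = 0.158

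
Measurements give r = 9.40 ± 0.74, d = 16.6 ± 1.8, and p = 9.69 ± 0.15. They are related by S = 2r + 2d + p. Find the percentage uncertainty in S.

For a sum/difference, combine absolute errors in quadrature:
  (2·δr)² = 2.19;  (2·δd)² = 13.0;  (δp)² = 0.0225
δS = √(15.2) = 3.90
S = 61.7, so δS/S = 3.90/61.7 = 0.0631.

6.31%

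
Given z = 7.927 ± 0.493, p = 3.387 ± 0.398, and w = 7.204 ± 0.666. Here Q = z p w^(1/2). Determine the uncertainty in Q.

Q is a product of powers, so relative uncertainties combine in quadrature:
  (1·δz/z)² = (1×0.0622)² = 0.00387;  (1·δp/p)² = (1×0.118)² = 0.0138;  (½·δw/w)² = (0.5×0.0924)² = 0.00214
δQ/Q = √(0.0198) = 0.141
Q = 72.06, so δQ = 0.141 × 72.06 = 10.1.

10.1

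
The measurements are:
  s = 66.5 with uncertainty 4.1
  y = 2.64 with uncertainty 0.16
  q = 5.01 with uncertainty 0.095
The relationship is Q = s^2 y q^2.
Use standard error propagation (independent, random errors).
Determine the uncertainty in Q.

Q is a product of powers, so relative uncertainties combine in quadrature:
  (2·δs/s)² = (2×0.0617)² = 0.0152;  (1·δy/y)² = (1×0.0606)² = 0.00367;  (2·δq/q)² = (2×0.0190)² = 0.00144
δQ/Q = √(0.0203) = 0.143
Q = 2.93e+05, so δQ = 0.143 × 2.93e+05 = 41800.

41800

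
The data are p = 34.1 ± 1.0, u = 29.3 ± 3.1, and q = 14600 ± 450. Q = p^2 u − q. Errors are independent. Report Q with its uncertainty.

19500 ± 4150

Let w = p^2·u = 34100. δw/w = √((2·δp/p)² + (1·δu/u)²) = √(0.00344 + 0.0112) = 0.121, so δw = 4120.
Q = w − q: δQ = √(δw² + δq²) = √(1.7e+07 + 2.02e+05) = 4150
Q = 19500.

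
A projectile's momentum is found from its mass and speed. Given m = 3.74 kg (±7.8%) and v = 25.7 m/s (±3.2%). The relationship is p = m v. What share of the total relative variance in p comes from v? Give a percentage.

(δp/p)² = (1·δm/m)² + (1·δv/v)²
  m term: (1×0.0780)² = 0.00608
  v term: (1×0.0320)² = 0.00102
Total = 0.00711. Share from v = 0.00102/0.00711 = 0.144.

14.4%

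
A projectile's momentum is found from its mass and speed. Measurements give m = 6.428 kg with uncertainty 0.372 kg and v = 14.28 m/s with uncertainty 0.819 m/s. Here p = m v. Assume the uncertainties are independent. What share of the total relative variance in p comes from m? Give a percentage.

(δp/p)² = (1·δm/m)² + (1·δv/v)²
  m term: (1×0.0579)² = 0.00335
  v term: (1×0.0574)² = 0.00329
Total = 0.00664. Share from m = 0.00335/0.00664 = 0.505.

50.5%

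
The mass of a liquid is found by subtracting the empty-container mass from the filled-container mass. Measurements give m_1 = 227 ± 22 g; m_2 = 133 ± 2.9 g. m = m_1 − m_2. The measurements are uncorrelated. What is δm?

m is a linear combination, so absolute uncertainties add in quadrature:
  (δm_1)² = 484;  (δm_2)² = 8.41
δm = √(492) = 22.2 g

22.2 g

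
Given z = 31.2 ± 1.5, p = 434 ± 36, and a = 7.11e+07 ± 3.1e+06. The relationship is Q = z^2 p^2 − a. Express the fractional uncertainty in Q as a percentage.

31.4%

Let w = z^2·p^2 = 1.83e+08. δw/w = √((2·δz/z)² + (2·δp/p)²) = √(0.00925 + 0.0275) = 0.192, so δw = 3.52e+07.
Q = w − a: δQ = √(δw² + δa²) = √(1.24e+15 + 9.61e+12) = 3.53e+07
Q = 1.12e+08, so δQ/Q = 3.53e+07/1.12e+08 = 0.314.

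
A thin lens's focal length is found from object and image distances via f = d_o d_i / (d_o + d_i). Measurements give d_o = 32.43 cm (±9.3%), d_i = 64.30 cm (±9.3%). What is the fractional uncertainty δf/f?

0.0692

∂f/∂d_o = (d_i/(d_o+d_i))² = 0.442;  ∂f/∂d_i = (d_o/(d_o+d_i))² = 0.112
δf = √((∂f/∂d_o · δd_o)² + (∂f/∂d_i · δd_i)²) = √(1.78 + 0.452) = 1.49 cm
f = 21.56 cm, so δf/f = 1.49/21.56 = 0.0692.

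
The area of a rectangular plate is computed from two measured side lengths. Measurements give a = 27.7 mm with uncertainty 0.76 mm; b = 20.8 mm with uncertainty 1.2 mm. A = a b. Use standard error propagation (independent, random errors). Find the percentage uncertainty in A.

6.39%

Products/powers → add relative errors in quadrature, weighted by exponent:
  (1·δa/a)² = (1×0.0274)² = 0.000753;  (1·δb/b)² = (1×0.0577)² = 0.00333
δA/A = √(0.00408) = 0.0639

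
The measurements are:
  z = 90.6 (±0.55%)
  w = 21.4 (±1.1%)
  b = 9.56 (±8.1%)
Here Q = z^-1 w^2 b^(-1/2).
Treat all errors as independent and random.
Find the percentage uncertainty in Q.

Each factor contributes (exponent × relative error)² to (δQ/Q)²:
  (-1·δz/z)² = (-1×0.00550)² = 3.03e-05;  (2·δw/w)² = (2×0.0110)² = 0.000484;  (−½·δb/b)² = (-0.5×0.0810)² = 0.00164
δQ/Q = √(0.00215) = 0.0464

4.64%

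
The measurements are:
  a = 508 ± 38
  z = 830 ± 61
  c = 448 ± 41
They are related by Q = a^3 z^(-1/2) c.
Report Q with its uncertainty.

For a monomial Q ∝ a^3, z^(-1/2), c, fractional errors add in quadrature:
  (3·δa/a)² = (3×0.0748)² = 0.0504;  (−½·δz/z)² = (-0.5×0.0735)² = 0.00135;  (1·δc/c)² = (1×0.0915)² = 0.00838
δQ/Q = √(0.0601) = 0.245
Q = 2.04e+09, so δQ = 0.245 × 2.04e+09 = 5e+08.

(2.04 ± 0.500) × 10^9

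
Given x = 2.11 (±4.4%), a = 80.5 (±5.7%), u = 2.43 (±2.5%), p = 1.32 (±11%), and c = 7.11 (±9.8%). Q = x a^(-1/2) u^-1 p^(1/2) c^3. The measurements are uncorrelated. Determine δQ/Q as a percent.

30.5%

Q is a product of powers, so relative uncertainties combine in quadrature:
  (1·δx/x)² = (1×0.0440)² = 0.00194;  (−½·δa/a)² = (-0.5×0.0570)² = 0.000812;  (-1·δu/u)² = (-1×0.0250)² = 0.000625;  (½·δp/p)² = (0.5×0.110)² = 0.00302;  (3·δc/c)² = (3×0.0980)² = 0.0864
δQ/Q = √(0.0928) = 0.305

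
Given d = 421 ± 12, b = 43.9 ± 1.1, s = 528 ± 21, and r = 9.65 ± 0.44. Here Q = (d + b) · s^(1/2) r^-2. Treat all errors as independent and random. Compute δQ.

Let u = d + b = 465. δu = √(δd² + δb²) = √(144 + 1.21) = 12.1, so δu/u = 0.0259.
Q is then a monomial in u, s, r:
δQ/Q = √((δu/u)² + (½·δs/s)² + (-2·δr/r)²) = √(0.000672 + 0.000395 + 0.00832) = 0.0969
Q = 115, so δQ = 0.0969 × 115 = 11.1.

11.1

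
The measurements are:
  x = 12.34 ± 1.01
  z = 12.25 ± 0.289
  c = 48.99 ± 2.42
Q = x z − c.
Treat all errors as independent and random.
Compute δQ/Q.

Let p = x·z = 151.2. δp/p = √((1·δx/x)² + (1·δz/z)²) = √(0.00670 + 0.000557) = 0.0852, so δp = 12.9.
Q = p − c: δQ = √(δp² + δc²) = √(166 + 5.86) = 13.1
Q = 102.2, so δQ/Q = 13.1/102.2 = 0.128.

0.128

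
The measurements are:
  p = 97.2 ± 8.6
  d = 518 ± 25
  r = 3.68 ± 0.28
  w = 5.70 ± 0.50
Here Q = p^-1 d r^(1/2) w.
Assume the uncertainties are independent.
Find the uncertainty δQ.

Since Q is a product/quotient, work with relative uncertainties:
  (-1·δp/p)² = (-1×0.0885)² = 0.00783;  (1·δd/d)² = (1×0.0483)² = 0.00233;  (½·δr/r)² = (0.5×0.0761)² = 0.00145;  (1·δw/w)² = (1×0.0877)² = 0.00769
δQ/Q = √(0.0193) = 0.139
Q = 58.3, so δQ = 0.139 × 58.3 = 8.10.

8.10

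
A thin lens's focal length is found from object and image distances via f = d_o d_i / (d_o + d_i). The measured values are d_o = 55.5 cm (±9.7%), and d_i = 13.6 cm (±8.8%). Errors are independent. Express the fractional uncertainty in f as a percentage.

7.32%

∂f/∂d_o = (d_i/(d_o+d_i))² = 0.0387;  ∂f/∂d_i = (d_o/(d_o+d_i))² = 0.645
δf = √((∂f/∂d_o · δd_o)² + (∂f/∂d_i · δd_i)²) = √(0.0435 + 0.596) = 0.800 cm
f = 10.9 cm, so δf/f = 0.800/10.9 = 0.0732.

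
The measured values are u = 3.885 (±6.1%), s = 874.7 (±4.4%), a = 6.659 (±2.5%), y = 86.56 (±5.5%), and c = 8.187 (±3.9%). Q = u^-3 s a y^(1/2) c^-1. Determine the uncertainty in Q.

22.1

Since Q is a product/quotient, work with relative uncertainties:
  (-3·δu/u)² = (-3×0.0610)² = 0.0335;  (1·δs/s)² = (1×0.0440)² = 0.00194;  (1·δa/a)² = (1×0.0250)² = 0.000625;  (½·δy/y)² = (0.5×0.0550)² = 0.000756;  (-1·δc/c)² = (-1×0.0390)² = 0.00152
δQ/Q = √(0.0383) = 0.196
Q = 112.9, so δQ = 0.196 × 112.9 = 22.1.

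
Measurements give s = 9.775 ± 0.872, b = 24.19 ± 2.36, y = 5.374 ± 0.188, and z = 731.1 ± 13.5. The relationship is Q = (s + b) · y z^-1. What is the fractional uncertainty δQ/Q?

0.0840

Let u = s + b = 33.97. δu = √(δs² + δb²) = √(0.760 + 5.57) = 2.52, so δu/u = 0.0741.
Q is then a monomial in u, y, z:
δQ/Q = √((δu/u)² + (1·δy/y)² + (-1·δz/z)²) = √(0.00549 + 0.00122 + 0.000341) = 0.0840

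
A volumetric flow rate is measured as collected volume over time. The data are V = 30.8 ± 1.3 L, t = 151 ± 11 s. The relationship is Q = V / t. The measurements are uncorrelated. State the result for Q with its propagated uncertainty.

0.204 ± 0.0172 L/s

Relative error in a monomial: (δQ/Q)² = Σ (nᵢ · δxᵢ/xᵢ)².
  (1·δV/V)² = (1×0.0422)² = 0.00178;  (-1·δt/t)² = (-1×0.0728)² = 0.00531
δQ/Q = √(0.00709) = 0.0842
Q = 0.204 L/s, so δQ = 0.0842 × 0.204 = 0.0172 L/s.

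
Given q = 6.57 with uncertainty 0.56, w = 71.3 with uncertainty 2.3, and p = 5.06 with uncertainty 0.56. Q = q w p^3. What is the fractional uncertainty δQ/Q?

0.344

For a monomial Q ∝ q, w, p^3, fractional errors add in quadrature:
  (1·δq/q)² = (1×0.0852)² = 0.00727;  (1·δw/w)² = (1×0.0323)² = 0.00104;  (3·δp/p)² = (3×0.111)² = 0.110
δQ/Q = √(0.119) = 0.344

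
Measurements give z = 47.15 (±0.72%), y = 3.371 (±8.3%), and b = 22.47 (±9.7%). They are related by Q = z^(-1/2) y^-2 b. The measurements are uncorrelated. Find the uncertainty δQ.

Q is a product of powers, so relative uncertainties combine in quadrature:
  (−½·δz/z)² = (-0.5×0.00720)² = 1.3e-05;  (-2·δy/y)² = (-2×0.0830)² = 0.0276;  (1·δb/b)² = (1×0.0970)² = 0.00941
δQ/Q = √(0.0370) = 0.192
Q = 0.2880, so δQ = 0.192 × 0.2880 = 0.0554.

0.0554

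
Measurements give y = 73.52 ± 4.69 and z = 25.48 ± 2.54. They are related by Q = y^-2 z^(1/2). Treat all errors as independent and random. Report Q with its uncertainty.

0.0009339 ± 0.000128

Products/powers → add relative errors in quadrature, weighted by exponent:
  (-2·δy/y)² = (-2×0.0638)² = 0.0163;  (½·δz/z)² = (0.5×0.0997)² = 0.00248
δQ/Q = √(0.0188) = 0.137
Q = 0.0009339, so δQ = 0.137 × 0.0009339 = 0.000128.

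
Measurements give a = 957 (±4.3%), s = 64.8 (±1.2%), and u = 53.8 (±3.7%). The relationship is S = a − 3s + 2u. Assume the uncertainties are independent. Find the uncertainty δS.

41.4

Each term contributes (cᵢ δxᵢ)² to (δS)²:
  (δa)² = 1690;  (3·δs)² = 5.44;  (2·δu)² = 15.8
δS = √(1710) = 41.4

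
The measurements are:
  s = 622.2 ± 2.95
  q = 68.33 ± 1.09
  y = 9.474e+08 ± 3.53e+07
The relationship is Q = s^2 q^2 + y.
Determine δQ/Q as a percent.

2.53%

Let p = s^2·q^2 = 1.808e+09. δp/p = √((2·δs/s)² + (2·δq/q)²) = √(8.99e-05 + 0.00102) = 0.0333, so δp = 6.02e+07.
Q = p + y: δQ = √(δp² + δy²) = √(3.62e+15 + 1.25e+15) = 6.98e+07
Q = 2.755e+09, so δQ/Q = 6.98e+07/2.755e+09 = 0.0253.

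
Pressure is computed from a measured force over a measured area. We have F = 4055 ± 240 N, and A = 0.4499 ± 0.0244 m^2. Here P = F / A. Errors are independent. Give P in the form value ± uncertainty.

Products/powers → add relative errors in quadrature, weighted by exponent:
  (1·δF/F)² = (1×0.0592)² = 0.00350;  (-1·δA/A)² = (-1×0.0542)² = 0.00294
δP/P = √(0.00644) = 0.0803
P = 9013 Pa, so δP = 0.0803 × 9013 = 724 Pa.

9013 ± 724 Pa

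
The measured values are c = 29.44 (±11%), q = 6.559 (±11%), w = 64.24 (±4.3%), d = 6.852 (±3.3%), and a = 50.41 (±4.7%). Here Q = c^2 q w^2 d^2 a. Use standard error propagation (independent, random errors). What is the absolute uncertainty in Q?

1.52e+10

Products/powers → add relative errors in quadrature, weighted by exponent:
  (2·δc/c)² = (2×0.110)² = 0.0484;  (1·δq/q)² = (1×0.110)² = 0.0121;  (2·δw/w)² = (2×0.0430)² = 0.00740;  (2·δd/d)² = (2×0.0330)² = 0.00436;  (1·δa/a)² = (1×0.0470)² = 0.00221
δQ/Q = √(0.0745) = 0.273
Q = 5.552e+10, so δQ = 0.273 × 5.552e+10 = 1.52e+10.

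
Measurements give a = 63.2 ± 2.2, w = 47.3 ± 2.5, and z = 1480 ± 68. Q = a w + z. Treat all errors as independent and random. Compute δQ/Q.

0.0450

Let p = a·w = 2990. δp/p = √((1·δa/a)² + (1·δw/w)²) = √(0.00121 + 0.00279) = 0.0633, so δp = 189.
Q = p + z: δQ = √(δp² + δz²) = √(35800 + 4620) = 201
Q = 4470, so δQ/Q = 201/4470 = 0.0450.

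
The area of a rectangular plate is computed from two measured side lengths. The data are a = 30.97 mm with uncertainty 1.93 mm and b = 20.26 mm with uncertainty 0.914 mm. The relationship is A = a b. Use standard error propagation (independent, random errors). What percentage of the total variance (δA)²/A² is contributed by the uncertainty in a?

65.6%

(δA/A)² = (1·δa/a)² + (1·δb/b)²
  a term: (1×0.0623)² = 0.00388
  b term: (1×0.0451)² = 0.00204
Total = 0.00592. Share from a = 0.00388/0.00592 = 0.656.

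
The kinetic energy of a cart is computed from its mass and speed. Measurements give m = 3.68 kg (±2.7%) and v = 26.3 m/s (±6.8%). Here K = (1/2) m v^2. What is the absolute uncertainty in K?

176 J

Since K is a product/quotient, work with relative uncertainties:
  (1·δm/m)² = (1×0.0270)² = 0.000729;  (2·δv/v)² = (2×0.0680)² = 0.0185
δK/K = √(0.0192) = 0.139
K = 1270 J, so δK = 0.139 × 1270 = 176 J.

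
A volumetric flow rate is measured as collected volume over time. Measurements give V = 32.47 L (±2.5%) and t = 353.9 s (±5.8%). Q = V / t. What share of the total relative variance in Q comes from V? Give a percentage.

15.7%

(δQ/Q)² = (1·δV/V)² + (-1·δt/t)²
  V term: (1×0.0250)² = 0.000625
  t term: (-1×0.0580)² = 0.00336
Total = 0.00399. Share from V = 0.000625/0.00399 = 0.157.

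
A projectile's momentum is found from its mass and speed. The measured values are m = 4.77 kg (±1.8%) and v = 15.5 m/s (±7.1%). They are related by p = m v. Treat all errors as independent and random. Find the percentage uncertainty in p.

Products/powers → add relative errors in quadrature, weighted by exponent:
  (1·δm/m)² = (1×0.0180)² = 0.000324;  (1·δv/v)² = (1×0.0710)² = 0.00504
δp/p = √(0.00536) = 0.0732

7.32%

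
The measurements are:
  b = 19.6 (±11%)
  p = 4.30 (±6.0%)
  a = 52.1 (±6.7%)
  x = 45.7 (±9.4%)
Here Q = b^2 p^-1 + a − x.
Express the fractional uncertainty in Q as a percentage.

22.1%

Let w = b^2·p^-1 = 89.3. δw/w = √((2·δb/b)² + (-1·δp/p)²) = √(0.0484 + 0.00360) = 0.228, so δw = 20.4.
Q = w + a − x: δQ = √(δw² + δa² + δx²) = √(415 + 12.2 + 18.5) = 21.1
Q = 95.7, so δQ/Q = 21.1/95.7 = 0.221.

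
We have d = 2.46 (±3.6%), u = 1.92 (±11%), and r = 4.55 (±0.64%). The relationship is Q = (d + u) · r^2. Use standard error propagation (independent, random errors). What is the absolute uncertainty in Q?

4.88

Let w = d + u = 4.38. δw = √(δd² + δu²) = √(0.00784 + 0.0446) = 0.229, so δw/w = 0.0523.
Q is then a monomial in w, r:
δQ/Q = √((δw/w)² + (2·δr/r)²) = √(0.00273 + 0.000164) = 0.0538
Q = 90.7, so δQ = 0.0538 × 90.7 = 4.88.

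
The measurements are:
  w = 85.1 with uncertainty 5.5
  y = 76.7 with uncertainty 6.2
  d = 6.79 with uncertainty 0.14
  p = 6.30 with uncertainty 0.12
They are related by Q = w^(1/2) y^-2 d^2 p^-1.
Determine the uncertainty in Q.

Each factor contributes (exponent × relative error)² to (δQ/Q)²:
  (½·δw/w)² = (0.5×0.0646)² = 0.00104;  (-2·δy/y)² = (-2×0.0808)² = 0.0261;  (2·δd/d)² = (2×0.0206)² = 0.00170;  (-1·δp/p)² = (-1×0.0190)² = 0.000363
δQ/Q = √(0.0292) = 0.171
Q = 0.0115, so δQ = 0.171 × 0.0115 = 0.00196.

0.00196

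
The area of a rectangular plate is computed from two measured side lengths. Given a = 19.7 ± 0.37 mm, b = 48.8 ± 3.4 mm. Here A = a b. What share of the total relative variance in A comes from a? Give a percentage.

6.77%

(δA/A)² = (1·δa/a)² + (1·δb/b)²
  a term: (1×0.0188)² = 0.000353
  b term: (1×0.0697)² = 0.00485
Total = 0.00521. Share from a = 0.000353/0.00521 = 0.0677.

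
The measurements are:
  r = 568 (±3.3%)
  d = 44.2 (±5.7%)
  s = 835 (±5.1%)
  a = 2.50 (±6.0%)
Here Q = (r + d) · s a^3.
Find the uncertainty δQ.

Let u = r + d = 612. δu = √(δr² + δd²) = √(351 + 6.35) = 18.9, so δu/u = 0.0309.
Q is then a monomial in u, s, a:
δQ/Q = √((δu/u)² + (1·δs/s)² + (3·δa/a)²) = √(0.000954 + 0.00260 + 0.0324) = 0.190
Q = 7.99e+06, so δQ = 0.190 × 7.99e+06 = 1.51e+06.

1.51e+06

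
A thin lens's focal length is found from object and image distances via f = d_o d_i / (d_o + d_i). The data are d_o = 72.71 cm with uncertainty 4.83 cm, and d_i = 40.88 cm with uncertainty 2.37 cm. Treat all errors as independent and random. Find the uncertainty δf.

∂f/∂d_o = (d_i/(d_o+d_i))² = 0.130;  ∂f/∂d_i = (d_o/(d_o+d_i))² = 0.410
δf = √((∂f/∂d_o · δd_o)² + (∂f/∂d_i · δd_i)²) = √(0.391 + 0.943) = 1.16 cm

1.16 cm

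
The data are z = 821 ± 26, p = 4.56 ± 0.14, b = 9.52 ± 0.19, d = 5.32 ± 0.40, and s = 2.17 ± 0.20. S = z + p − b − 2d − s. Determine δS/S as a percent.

3.24%

Absolute uncertainties add in quadrature for a linear combination:
  (δz)² = 676;  (δp)² = 0.0196;  (δb)² = 0.0361;  (2·δd)² = 0.640;  (δs)² = 0.0400
δS = √(677) = 26.0
S = 803, so δS/S = 26.0/803 = 0.0324.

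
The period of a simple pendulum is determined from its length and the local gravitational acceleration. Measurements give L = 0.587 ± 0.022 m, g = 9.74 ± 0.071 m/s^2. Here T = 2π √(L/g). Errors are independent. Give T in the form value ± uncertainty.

1.54 ± 0.0294 s

Products/powers → add relative errors in quadrature, weighted by exponent:
  (½·δL/L)² = (0.5×0.0375)² = 0.000351;  (−½·δg/g)² = (-0.5×0.00729)² = 1.33e-05
δT/T = √(0.000364) = 0.0191
T = 1.54 s, so δT = 0.0191 × 1.54 = 0.0294 s.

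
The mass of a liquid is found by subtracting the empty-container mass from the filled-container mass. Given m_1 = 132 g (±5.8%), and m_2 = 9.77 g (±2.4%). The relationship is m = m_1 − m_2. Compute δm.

Each term contributes (cᵢ δxᵢ)² to (δm)²:
  (δm_1)² = 58.6;  (δm_2)² = 0.0550
δm = √(58.7) = 7.66 g

7.66 g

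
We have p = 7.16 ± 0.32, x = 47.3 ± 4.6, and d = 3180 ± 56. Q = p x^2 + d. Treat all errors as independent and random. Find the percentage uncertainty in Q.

Let w = p·x^2 = 16000. δw/w = √((1·δp/p)² + (2·δx/x)²) = √(0.00200 + 0.0378) = 0.200, so δw = 3200.
Q = w + d: δQ = √(δw² + δd²) = √(1.02e+07 + 3140) = 3200
Q = 19200, so δQ/Q = 3200/19200 = 0.167.

16.7%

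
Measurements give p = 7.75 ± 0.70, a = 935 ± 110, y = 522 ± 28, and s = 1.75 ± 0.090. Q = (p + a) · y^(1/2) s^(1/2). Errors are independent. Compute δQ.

Let u = p + a = 943. δu = √(δp² + δa²) = √(0.490 + 12100) = 110, so δu/u = 0.117.
Q is then a monomial in u, y, s:
δQ/Q = √((δu/u)² + (½·δy/y)² + (½·δs/s)²) = √(0.0136 + 0.000719 + 0.000661) = 0.122
Q = 28500, so δQ = 0.122 × 28500 = 3490.

3490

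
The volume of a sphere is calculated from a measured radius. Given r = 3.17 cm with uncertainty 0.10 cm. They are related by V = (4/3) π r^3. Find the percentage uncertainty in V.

9.46%

V is a product of powers, so relative uncertainties combine in quadrature:
  (3·δr/r)² = (3×0.0315)² = 0.00896
δV/V = √(0.00896) = 0.0946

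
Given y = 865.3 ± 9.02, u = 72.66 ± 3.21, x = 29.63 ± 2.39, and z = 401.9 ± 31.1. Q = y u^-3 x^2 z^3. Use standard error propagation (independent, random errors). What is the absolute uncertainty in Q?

Each factor contributes (exponent × relative error)² to (δQ/Q)²:
  (1·δy/y)² = (1×0.0104)² = 0.000109;  (-3·δu/u)² = (-3×0.0442)² = 0.0176;  (2·δx/x)² = (2×0.0807)² = 0.0260;  (3·δz/z)² = (3×0.0774)² = 0.0539
δQ/Q = √(0.0976) = 0.312
Q = 1.286e+08, so δQ = 0.312 × 1.286e+08 = 4.02e+07.

4.02e+07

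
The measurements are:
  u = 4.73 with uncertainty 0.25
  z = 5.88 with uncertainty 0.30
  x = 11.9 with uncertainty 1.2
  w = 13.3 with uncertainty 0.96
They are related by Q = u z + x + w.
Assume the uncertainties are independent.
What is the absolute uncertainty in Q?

Let p = u·z = 27.8. δp/p = √((1·δu/u)² + (1·δz/z)²) = √(0.00279 + 0.00260) = 0.0735, so δp = 2.04.
Q = p + x + w: δQ = √(δp² + δx² + δw²) = √(4.17 + 1.44 + 0.922) = 2.56

2.56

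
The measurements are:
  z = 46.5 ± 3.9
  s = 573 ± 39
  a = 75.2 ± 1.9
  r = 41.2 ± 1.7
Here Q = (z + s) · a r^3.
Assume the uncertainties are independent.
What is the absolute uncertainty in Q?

4.6e+08

Let u = z + s = 620. δu = √(δz² + δs²) = √(15.2 + 1520) = 39.2, so δu/u = 0.0633.
Q is then a monomial in u, a, r:
δQ/Q = √((δu/u)² + (1·δa/a)² + (3·δr/r)²) = √(0.00400 + 0.000638 + 0.0153) = 0.141
Q = 3.26e+09, so δQ = 0.141 × 3.26e+09 = 4.6e+08.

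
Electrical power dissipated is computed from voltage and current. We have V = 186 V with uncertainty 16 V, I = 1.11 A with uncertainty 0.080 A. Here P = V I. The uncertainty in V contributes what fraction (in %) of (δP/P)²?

58.8%

(δP/P)² = (1·δV/V)² + (1·δI/I)²
  V term: (1×0.0860)² = 0.00740
  I term: (1×0.0721)² = 0.00519
Total = 0.0126. Share from V = 0.00740/0.0126 = 0.588.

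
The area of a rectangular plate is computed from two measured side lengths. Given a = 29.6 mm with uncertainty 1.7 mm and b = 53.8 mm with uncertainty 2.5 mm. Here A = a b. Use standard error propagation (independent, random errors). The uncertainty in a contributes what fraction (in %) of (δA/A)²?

(δA/A)² = (1·δa/a)² + (1·δb/b)²
  a term: (1×0.0574)² = 0.00330
  b term: (1×0.0465)² = 0.00216
Total = 0.00546. Share from a = 0.00330/0.00546 = 0.604.

60.4%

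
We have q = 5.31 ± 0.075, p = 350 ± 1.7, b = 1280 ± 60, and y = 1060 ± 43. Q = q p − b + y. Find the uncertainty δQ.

Let w = q·p = 1860. δw/w = √((1·δq/q)² + (1·δp/p)²) = √(0.000199 + 2.36e-05) = 0.0149, so δw = 27.8.
Q = w − b + y: δQ = √(δw² + δb² + δy²) = √(771 + 3600 + 1850) = 78.9

78.9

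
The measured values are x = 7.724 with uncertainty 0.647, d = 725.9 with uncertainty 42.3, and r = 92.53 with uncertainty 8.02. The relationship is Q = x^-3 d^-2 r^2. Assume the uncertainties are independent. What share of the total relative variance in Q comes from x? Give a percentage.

59.1%

(δQ/Q)² = (-3·δx/x)² + (-2·δd/d)² + (2·δr/r)²
  x term: (-3×0.0838)² = 0.0631
  d term: (-2×0.0583)² = 0.0136
  r term: (2×0.0867)² = 0.0300
Total = 0.107. Share from x = 0.0631/0.107 = 0.591.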